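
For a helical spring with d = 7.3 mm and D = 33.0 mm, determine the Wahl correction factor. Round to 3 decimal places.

1.349

C = D/d = 33.0/7.3 = 4.5205
K_W = (4C−1)/(4C−4) + 0.615/C = 17.082/14.082 + 0.1360 = 1.3491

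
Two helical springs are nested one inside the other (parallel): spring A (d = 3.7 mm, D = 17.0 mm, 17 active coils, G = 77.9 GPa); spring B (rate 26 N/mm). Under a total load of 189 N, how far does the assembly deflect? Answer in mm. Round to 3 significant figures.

k_A = Gd⁴/(8D³N_a) = (77.9×10³)(3.7⁴)/(8·17.0³·17) = 21.85 N/mm
Parallel: k_eq = 21.85 + 26 = 47.85 N/mm
δ = F/k_eq = 189/47.85 = 3.9498 mm

3.95 mm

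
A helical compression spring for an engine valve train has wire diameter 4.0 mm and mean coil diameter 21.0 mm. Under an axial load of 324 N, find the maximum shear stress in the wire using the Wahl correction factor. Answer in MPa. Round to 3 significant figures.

Spring index C = D/d = 21.0/4.0 = 5.2500
K_W = (4C−1)/(4C−4) + 0.615/C = 20.000/17.000 + 0.1171 = 1.2936
τ₀ = 8FD/(πd³) = 8·324·21.0/(π·4.0³) = 54432/201.06 = 270.72 MPa
τ_max = K·τ₀ = 1.2936 × 270.72 = 350.21 MPa

350 MPa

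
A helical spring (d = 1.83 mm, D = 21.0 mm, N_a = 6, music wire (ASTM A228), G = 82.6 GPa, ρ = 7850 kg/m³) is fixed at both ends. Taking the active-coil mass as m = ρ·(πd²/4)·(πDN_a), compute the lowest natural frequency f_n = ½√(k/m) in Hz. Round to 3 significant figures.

252 Hz

k = Gd⁴/(8D³N_a) = (82.6×10³)(1.83⁴)/(8·21.0³·6) = 2.0839 N/mm = 2083.9 N/m
Wire length L = πDN_a = π·21.0·6 = 395.84 mm
m = ρ·(πd²/4)·L = 7850 × 2.6302×10⁻⁶ m² × 0.39584 m = 0.008173 kg
f_n = ½√(k/m) = 0.5·√(2083.9/0.008173) = 0.5·√(2.5498e+05) = 252.48 Hz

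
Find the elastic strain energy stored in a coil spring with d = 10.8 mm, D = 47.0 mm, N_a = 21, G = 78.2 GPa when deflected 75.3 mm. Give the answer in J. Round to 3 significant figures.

k = Gd⁴/(8D³N_a) = (78.2×10³)(10.8⁴)/(8·47.0³·21) = 60.996 N/mm
U = ½kδ² = 0.5 × 60.996 × 75.3² = 1.7293e+05 N·mm = 172.93 J

173 J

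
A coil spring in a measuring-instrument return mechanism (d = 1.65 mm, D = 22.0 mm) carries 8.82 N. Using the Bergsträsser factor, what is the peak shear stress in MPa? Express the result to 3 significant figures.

121 MPa

Spring index C = D/d = 22.0/1.65 = 13.3333
K_B = (4C+2)/(4C−3) = 55.333/50.333 = 1.0993
τ₀ = 8FD/(πd³) = 8·8.82·22.0/(π·1.65³) = 1552.32/14.112 = 110 MPa
τ_max = K·τ₀ = 1.0993 × 110 = 120.92 MPa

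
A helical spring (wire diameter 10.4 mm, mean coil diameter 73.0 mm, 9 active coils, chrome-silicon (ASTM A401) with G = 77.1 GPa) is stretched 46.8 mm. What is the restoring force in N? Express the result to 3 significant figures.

k = Gd⁴/(8D³N_a) = (77.1×10³)(10.4⁴)/(8·73.0³·9) = 32.202 N/mm
F = k·δ = 32.202 × 46.8 = 1507.1 N

1510 N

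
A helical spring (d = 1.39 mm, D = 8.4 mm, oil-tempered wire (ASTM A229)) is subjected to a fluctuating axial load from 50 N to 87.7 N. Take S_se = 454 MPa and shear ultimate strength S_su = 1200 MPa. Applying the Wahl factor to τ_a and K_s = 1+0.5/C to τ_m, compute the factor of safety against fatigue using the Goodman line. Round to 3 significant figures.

C = D/d = 8.4/1.39 = 6.0432; K_W = (4C−1)/(4C−4)+0.615/C = 1.2505; K_s = 1+0.5/C = 1.0827
F_a = (F_max−F_min)/2 = 18.85 N; F_m = (F_max+F_min)/2 = 68.85 N
τ_a = K_W·8F_aD/(πd³) = 1.2505 × 150.14 = 187.74 MPa
τ_m = K_s·8F_mD/(πd³) = 1.0827 × 548.38 = 593.75 MPa
Goodman: 1/n_f = τ_a/S_se + τ_m/S_su = 187.74/454 + 593.75/1200 = 0.41353 + 0.49479 = 0.90832
n_f = 1/0.90832 = 1.101

1.10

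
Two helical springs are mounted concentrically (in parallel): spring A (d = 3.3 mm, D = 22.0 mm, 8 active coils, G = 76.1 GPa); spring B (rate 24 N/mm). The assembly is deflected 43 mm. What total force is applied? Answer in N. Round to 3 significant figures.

1600 N

k_A = Gd⁴/(8D³N_a) = (76.1×10³)(3.3⁴)/(8·22.0³·8) = 13.243 N/mm
Parallel: k_eq = 13.243 + 24 = 37.243 N/mm
F = k_eq·δ = 37.243·43 = 1601.5 N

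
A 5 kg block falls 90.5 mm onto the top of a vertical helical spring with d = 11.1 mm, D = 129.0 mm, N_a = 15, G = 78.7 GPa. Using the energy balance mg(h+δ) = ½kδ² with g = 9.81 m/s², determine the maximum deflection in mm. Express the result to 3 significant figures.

55.6 mm

k = Gd⁴/(8D³N_a) = (78.7×10³)(11.1⁴)/(8·129.0³·15) = 4.6378 N/mm
W = mg = 5 × 9.81 = 49.05 N
½kδ² − Wδ − Wh = 0 → δ = (W + √(W² + 2kWh))/k
δ = (49.05 + √(2405.9 + 41175))/4.6378 = (49.05 + 208.76)/4.6378 = 55.588 mm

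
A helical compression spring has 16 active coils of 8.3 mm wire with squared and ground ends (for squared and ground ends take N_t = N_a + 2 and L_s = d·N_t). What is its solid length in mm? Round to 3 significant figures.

squared and ground ends: N_t = N_a + 2 = 16 + 2 = 18
L_s = d·N_t = 8.3 × 18 = 149.4 mm

149 mm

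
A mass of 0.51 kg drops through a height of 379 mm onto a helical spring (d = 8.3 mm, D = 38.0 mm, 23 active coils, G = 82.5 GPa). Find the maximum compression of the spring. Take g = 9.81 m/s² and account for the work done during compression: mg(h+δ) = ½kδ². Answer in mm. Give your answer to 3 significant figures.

10.0 mm

k = Gd⁴/(8D³N_a) = (82.5×10³)(8.3⁴)/(8·38.0³·23) = 38.779 N/mm
W = mg = 0.51 × 9.81 = 5.0031 N
½kδ² − Wδ − Wh = 0 → δ = (W + √(W² + 2kWh))/k
δ = (5.0031 + √(25.031 + 147064))/38.779 = (5.0031 + 383.52)/38.779 = 10.019 mm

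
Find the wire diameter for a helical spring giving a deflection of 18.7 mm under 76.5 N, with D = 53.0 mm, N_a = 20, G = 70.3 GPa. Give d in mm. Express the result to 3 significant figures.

Required rate k = F/δ = 76.5/18.7 = 4.0909 N/mm
d = (8D³N_a·k / G)^(1/4) = (8·53.0³·20·4.0909 / (70.3×10³))^0.25
  = (1386.2)^0.25 = 6.1017 mm

6.10 mm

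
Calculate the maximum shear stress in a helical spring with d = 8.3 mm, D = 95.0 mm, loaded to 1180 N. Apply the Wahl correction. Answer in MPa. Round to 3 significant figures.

Spring index C = D/d = 95.0/8.3 = 11.4458
K_W = (4C−1)/(4C−4) + 0.615/C = 44.783/41.783 + 0.0537 = 1.1255
τ₀ = 8FD/(πd³) = 8·1180·95.0/(π·8.3³) = 896800/1796.3 = 499.24 MPa
τ_max = K·τ₀ = 1.1255 × 499.24 = 561.91 MPa

562 MPa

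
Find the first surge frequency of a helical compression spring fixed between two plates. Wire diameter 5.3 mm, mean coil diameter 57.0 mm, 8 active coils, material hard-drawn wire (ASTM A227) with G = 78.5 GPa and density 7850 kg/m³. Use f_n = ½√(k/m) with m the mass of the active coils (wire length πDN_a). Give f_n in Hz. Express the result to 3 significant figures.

k = Gd⁴/(8D³N_a) = (78.5×10³)(5.3⁴)/(8·57.0³·8) = 5.226 N/mm = 5226 N/m
Wire length L = πDN_a = π·57.0·8 = 1432.6 mm
m = ρ·(πd²/4)·L = 7850 × 22.062×10⁻⁶ m² × 1.4326 m = 0.2481 kg
f_n = ½√(k/m) = 0.5·√(5226/0.2481) = 0.5·√(21064) = 72.567 Hz

72.6 Hz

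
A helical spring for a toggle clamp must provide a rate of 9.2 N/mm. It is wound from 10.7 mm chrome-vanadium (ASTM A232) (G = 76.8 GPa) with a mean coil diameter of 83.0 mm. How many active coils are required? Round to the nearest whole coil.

24

N_a = Gd⁴/(8D³k) = (76.8×10³ × 10.7⁴)/(8 × 83.0³ × 9.2)
    = 1.00669e+09 / 4.20835e+07 = 23.92 → 24 coils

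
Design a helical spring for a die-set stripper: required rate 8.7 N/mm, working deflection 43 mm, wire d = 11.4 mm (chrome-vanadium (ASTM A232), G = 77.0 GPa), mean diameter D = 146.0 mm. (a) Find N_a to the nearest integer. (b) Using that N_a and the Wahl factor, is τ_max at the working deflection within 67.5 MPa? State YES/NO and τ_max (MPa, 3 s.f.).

N_a = Gd⁴/(8D³k) = (77.0×10³)(11.4⁴)/(8·146.0³·8.7) = 6.004 → N_a = 6
Actual rate k = Gd⁴/(8D³·6) = 8.7058 N/mm
Working load F = kδ = 8.7058·43 = 374.35 N
C = 146.0/11.4 = 12.8070; K_W = (4C−1)/(4C−4)+0.615/C = 1.1115
τ_max = K_W·8FD/(πd³) = 1.1115·93.941 = 104.42 MPa
τ_max > 67.5 MPa → exceeds allowable

(a) 6 coils; (b) NO, τ_max = 104 MPa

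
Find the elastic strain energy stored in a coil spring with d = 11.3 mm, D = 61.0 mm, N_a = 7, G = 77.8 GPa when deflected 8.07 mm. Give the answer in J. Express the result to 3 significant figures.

3.25 J

k = Gd⁴/(8D³N_a) = (77.8×10³)(11.3⁴)/(8·61.0³·7) = 99.797 N/mm
U = ½kδ² = 0.5 × 99.797 × 8.07² = 3249.6 N·mm = 3.2496 J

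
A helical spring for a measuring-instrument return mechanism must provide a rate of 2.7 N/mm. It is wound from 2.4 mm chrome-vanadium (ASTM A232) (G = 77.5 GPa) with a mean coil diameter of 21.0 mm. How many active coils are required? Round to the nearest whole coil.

13

N_a = Gd⁴/(8D³k) = (77.5×10³ × 2.4⁴)/(8 × 21.0³ × 2.7)
    = 2.57126e+06 / 200038 = 12.85 → 13 coils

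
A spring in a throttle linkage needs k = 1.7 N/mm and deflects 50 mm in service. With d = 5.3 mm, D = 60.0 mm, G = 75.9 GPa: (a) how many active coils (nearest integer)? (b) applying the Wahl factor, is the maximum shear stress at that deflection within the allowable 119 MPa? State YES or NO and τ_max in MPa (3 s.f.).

N_a = Gd⁴/(8D³k) = (75.9×10³)(5.3⁴)/(8·60.0³·1.7) = 20.39 → N_a = 20
Actual rate k = Gd⁴/(8D³·20) = 1.7329 N/mm
Working load F = kδ = 1.7329·50 = 86.645 N
C = 60.0/5.3 = 11.3208; K_W = (4C−1)/(4C−4)+0.615/C = 1.1270
τ_max = K_W·8FD/(πd³) = 1.1270·88.921 = 100.21 MPa
τ_max ≤ 119 MPa → acceptable

(a) 20 coils; (b) YES, τ_max = 100 MPa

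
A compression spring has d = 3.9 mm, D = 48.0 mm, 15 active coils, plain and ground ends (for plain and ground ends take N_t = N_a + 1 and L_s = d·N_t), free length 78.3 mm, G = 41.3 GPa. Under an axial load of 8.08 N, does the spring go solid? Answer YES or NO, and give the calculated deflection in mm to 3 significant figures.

NO, δ = 11.2 mm

k = Gd⁴/(8D³N_a) = (41.3×10³)(3.9⁴)/(8·48.0³·15) = 0.71995 N/mm
N_t = 16; L_s = 3.9·16 = 62.4 mm; δ_solid = L₀ − L_s = 78.3 − 62.4 = 15.9 mm
δ = F/k = 8.08/0.71995 = 11.223 mm
δ < δ_solid → spring does not go solid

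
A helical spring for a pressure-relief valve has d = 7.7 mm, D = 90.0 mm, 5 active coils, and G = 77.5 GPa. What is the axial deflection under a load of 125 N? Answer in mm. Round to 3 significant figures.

k = Gd⁴/(8D³N_a) = (77.5×10³)(7.7⁴)/(8·90.0³·5) = 9.3428 N/mm
δ = F/k = 125 / 9.3428 = 13.379 mm

13.4 mm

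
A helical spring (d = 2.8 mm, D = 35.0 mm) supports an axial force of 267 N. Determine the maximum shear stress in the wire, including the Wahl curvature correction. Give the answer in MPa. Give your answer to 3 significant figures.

Spring index C = D/d = 35.0/2.8 = 12.5000
K_W = (4C−1)/(4C−4) + 0.615/C = 49.000/46.000 + 0.0492 = 1.1144
τ₀ = 8FD/(πd³) = 8·267·35.0/(π·2.8³) = 74760/68.964 = 1084 MPa
τ_max = K·τ₀ = 1.1144 × 1084 = 1208.1 MPa

1210 MPa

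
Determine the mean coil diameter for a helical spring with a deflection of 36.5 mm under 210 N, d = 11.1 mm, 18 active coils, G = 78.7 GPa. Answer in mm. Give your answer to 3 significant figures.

Required rate k = F/δ = 210/36.5 = 5.7534 N/mm
D = (Gd⁴/(8N_a·k))^(1/3) = (78.7×10³·11.1⁴/(8·18·5.7534))^(1/3)
  = (1.44204e+06)^(1/3) = 112.9777 mm

113 mm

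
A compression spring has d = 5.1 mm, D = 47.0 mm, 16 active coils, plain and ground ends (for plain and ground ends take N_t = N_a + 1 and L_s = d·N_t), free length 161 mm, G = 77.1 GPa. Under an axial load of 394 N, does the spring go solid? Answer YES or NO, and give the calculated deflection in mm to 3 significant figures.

k = Gd⁴/(8D³N_a) = (77.1×10³)(5.1⁴)/(8·47.0³·16) = 3.9249 N/mm
N_t = 17; L_s = 5.1·17 = 86.7 mm; δ_solid = L₀ − L_s = 161 − 86.7 = 74.3 mm
δ = F/k = 394/3.9249 = 100.38 mm
δ ≥ δ_solid → spring goes solid

YES, δ = 100 mm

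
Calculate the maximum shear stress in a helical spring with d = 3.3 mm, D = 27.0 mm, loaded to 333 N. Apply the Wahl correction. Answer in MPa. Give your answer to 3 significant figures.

Spring index C = D/d = 27.0/3.3 = 8.1818
K_W = (4C−1)/(4C−4) + 0.615/C = 31.727/28.727 + 0.0752 = 1.1796
τ₀ = 8FD/(πd³) = 8·333·27.0/(π·3.3³) = 71928/112.9 = 637.1 MPa
τ_max = K·τ₀ = 1.1796 × 637.1 = 751.52 MPa

752 MPa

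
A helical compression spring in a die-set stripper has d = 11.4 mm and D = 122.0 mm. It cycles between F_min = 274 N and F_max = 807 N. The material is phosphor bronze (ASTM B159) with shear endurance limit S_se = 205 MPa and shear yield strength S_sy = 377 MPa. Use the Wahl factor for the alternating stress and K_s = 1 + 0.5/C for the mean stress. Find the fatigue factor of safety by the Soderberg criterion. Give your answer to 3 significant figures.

C = D/d = 122.0/11.4 = 10.7018; K_W = (4C−1)/(4C−4)+0.615/C = 1.1348; K_s = 1+0.5/C = 1.0467
F_a = (F_max−F_min)/2 = 266.5 N; F_m = (F_max+F_min)/2 = 540.5 N
τ_a = K_W·8F_aD/(πd³) = 1.1348 × 55.883 = 63.415 MPa
τ_m = K_s·8F_mD/(πd³) = 1.0467 × 113.34 = 118.63 MPa
Soderberg: 1/n_f = τ_a/S_se + τ_m/S_sy = 63.415/205 + 118.63/377 = 0.30934 + 0.31468 = 0.62402
n_f = 1/0.62402 = 1.603

1.60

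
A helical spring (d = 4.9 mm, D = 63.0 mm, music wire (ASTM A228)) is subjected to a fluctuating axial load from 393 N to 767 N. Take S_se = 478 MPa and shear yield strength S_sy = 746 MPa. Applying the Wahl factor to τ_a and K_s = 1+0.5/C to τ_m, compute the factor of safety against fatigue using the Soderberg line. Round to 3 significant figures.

0.590

C = D/d = 63.0/4.9 = 12.8571; K_W = (4C−1)/(4C−4)+0.615/C = 1.1111; K_s = 1+0.5/C = 1.0389
F_a = (F_max−F_min)/2 = 187 N; F_m = (F_max+F_min)/2 = 580 N
τ_a = K_W·8F_aD/(πd³) = 1.1111 × 255 = 283.32 MPa
τ_m = K_s·8F_mD/(πd³) = 1.0389 × 790.9 = 821.66 MPa
Soderberg: 1/n_f = τ_a/S_se + τ_m/S_sy = 283.32/478 + 821.66/746 = 0.59273 + 1.10141 = 1.6941
n_f = 1/1.6941 = 0.5903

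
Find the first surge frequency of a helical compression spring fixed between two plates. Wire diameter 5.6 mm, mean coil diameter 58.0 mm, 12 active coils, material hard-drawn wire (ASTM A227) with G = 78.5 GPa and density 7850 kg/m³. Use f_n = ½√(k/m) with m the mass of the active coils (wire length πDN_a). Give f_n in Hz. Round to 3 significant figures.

k = Gd⁴/(8D³N_a) = (78.5×10³)(5.6⁴)/(8·58.0³·12) = 4.1216 N/mm = 4121.6 N/m
Wire length L = πDN_a = π·58.0·12 = 2186.5 mm
m = ρ·(πd²/4)·L = 7850 × 24.63×10⁻⁶ m² × 2.1865 m = 0.42276 kg
f_n = ½√(k/m) = 0.5·√(4121.6/0.42276) = 0.5·√(9749.3) = 49.369 Hz

49.4 Hz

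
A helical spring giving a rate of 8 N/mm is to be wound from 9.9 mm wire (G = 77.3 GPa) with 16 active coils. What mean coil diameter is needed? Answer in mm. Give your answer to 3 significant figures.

89.8 mm

D = (Gd⁴/(8N_a·k))^(1/3) = (77.3×10³·9.9⁴/(8·16·8))^(1/3)
  = (725137)^(1/3) = 89.8408 mm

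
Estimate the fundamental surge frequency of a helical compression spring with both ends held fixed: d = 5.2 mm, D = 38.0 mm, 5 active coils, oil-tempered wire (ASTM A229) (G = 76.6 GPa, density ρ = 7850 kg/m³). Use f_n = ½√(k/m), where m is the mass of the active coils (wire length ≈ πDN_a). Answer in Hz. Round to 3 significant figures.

k = Gd⁴/(8D³N_a) = (76.6×10³)(5.2⁴)/(8·38.0³·5) = 25.517 N/mm = 25517 N/m
Wire length L = πDN_a = π·38.0·5 = 596.9 mm
m = ρ·(πd²/4)·L = 7850 × 21.237×10⁻⁶ m² × 0.5969 m = 0.099511 kg
f_n = ½√(k/m) = 0.5·√(25517/0.099511) = 0.5·√(2.5643e+05) = 253.19 Hz

253 Hz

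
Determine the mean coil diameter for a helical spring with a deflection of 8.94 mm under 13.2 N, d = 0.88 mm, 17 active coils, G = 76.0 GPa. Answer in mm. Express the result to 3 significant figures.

Required rate k = F/δ = 13.2/8.94 = 1.4765 N/mm
D = (Gd⁴/(8N_a·k))^(1/3) = (76.0×10³·0.88⁴/(8·17·1.4765))^(1/3)
  = (226.97)^(1/3) = 6.0999 mm

6.10 mm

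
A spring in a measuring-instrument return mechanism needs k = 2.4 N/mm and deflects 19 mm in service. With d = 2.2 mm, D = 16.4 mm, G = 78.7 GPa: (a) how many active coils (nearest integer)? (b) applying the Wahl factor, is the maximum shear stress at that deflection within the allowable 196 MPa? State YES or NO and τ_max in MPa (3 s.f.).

N_a = Gd⁴/(8D³k) = (78.7×10³)(2.2⁴)/(8·16.4³·2.4) = 21.77 → N_a = 22
Actual rate k = Gd⁴/(8D³·22) = 2.3748 N/mm
Working load F = kδ = 2.3748·19 = 45.121 N
C = 16.4/2.2 = 7.4545; K_W = (4C−1)/(4C−4)+0.615/C = 1.1987
τ_max = K_W·8FD/(πd³) = 1.1987·176.97 = 212.13 MPa
τ_max > 196 MPa → exceeds allowable

(a) 22 coils; (b) NO, τ_max = 212 MPa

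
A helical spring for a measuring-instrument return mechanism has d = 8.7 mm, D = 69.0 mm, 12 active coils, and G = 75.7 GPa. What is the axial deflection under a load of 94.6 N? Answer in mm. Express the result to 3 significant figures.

6.88 mm

k = Gd⁴/(8D³N_a) = (75.7×10³)(8.7⁴)/(8·69.0³·12) = 13.752 N/mm
δ = F/k = 94.6 / 13.752 = 6.8792 mm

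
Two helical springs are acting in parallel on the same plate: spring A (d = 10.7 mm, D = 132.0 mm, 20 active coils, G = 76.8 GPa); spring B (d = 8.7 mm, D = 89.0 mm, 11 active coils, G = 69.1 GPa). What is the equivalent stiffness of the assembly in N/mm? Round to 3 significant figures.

k_A = Gd⁴/(8D³N_a) = (76.8×10³)(10.7⁴)/(8·132.0³·20) = 2.7356 N/mm
k_B = Gd⁴/(8D³N_a) = (69.1×10³)(8.7⁴)/(8·89.0³·11) = 6.3812 N/mm
Parallel: k_eq = 2.7356 + 6.3812 = 9.1168 N/mm

9.12 N/mm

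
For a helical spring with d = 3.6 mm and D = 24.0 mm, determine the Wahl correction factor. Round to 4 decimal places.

1.2246

C = D/d = 24.0/3.6 = 6.6667
K_W = (4C−1)/(4C−4) + 0.615/C = 25.667/22.667 + 0.0923 = 1.2246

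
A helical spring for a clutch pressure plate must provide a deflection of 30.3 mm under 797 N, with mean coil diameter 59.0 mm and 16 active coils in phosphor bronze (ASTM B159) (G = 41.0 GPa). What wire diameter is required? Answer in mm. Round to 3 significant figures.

11.4 mm

Required rate k = F/δ = 797/30.3 = 26.304 N/mm
d = (8D³N_a·k / G)^(1/4) = (8·59.0³·16·26.304 / (41.0×10³))^0.25
  = (16865)^0.25 = 11.3959 mm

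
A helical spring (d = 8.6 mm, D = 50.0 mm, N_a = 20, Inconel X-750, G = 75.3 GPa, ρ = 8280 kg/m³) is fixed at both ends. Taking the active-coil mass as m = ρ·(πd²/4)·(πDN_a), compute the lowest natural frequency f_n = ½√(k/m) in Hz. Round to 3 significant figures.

58.4 Hz

k = Gd⁴/(8D³N_a) = (75.3×10³)(8.6⁴)/(8·50.0³·20) = 20.595 N/mm = 20595 N/m
Wire length L = πDN_a = π·50.0·20 = 3141.6 mm
m = ρ·(πd²/4)·L = 8280 × 58.088×10⁻⁶ m² × 3.1416 m = 1.511 kg
f_n = ½√(k/m) = 0.5·√(20595/1.511) = 0.5·√(13630) = 58.374 Hz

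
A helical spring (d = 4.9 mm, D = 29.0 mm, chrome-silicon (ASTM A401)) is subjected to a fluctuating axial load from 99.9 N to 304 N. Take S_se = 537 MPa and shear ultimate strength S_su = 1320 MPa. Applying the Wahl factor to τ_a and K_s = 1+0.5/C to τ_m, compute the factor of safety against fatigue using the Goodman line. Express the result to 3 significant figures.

C = D/d = 29.0/4.9 = 5.9184; K_W = (4C−1)/(4C−4)+0.615/C = 1.2564; K_s = 1+0.5/C = 1.0845
F_a = (F_max−F_min)/2 = 102.05 N; F_m = (F_max+F_min)/2 = 201.95 N
τ_a = K_W·8F_aD/(πd³) = 1.2564 × 64.056 = 80.481 MPa
τ_m = K_s·8F_mD/(πd³) = 1.0845 × 126.76 = 137.47 MPa
Goodman: 1/n_f = τ_a/S_se + τ_m/S_su = 80.481/537 + 137.47/1320 = 0.14987 + 0.10415 = 0.25402
n_f = 1/0.25402 = 3.937

3.94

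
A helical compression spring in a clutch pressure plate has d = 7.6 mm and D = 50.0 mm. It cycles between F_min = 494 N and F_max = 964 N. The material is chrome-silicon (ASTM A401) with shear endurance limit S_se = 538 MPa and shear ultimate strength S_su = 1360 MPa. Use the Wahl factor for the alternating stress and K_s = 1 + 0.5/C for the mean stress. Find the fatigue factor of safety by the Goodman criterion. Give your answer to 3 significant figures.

C = D/d = 50.0/7.6 = 6.5789; K_W = (4C−1)/(4C−4)+0.615/C = 1.2279; K_s = 1+0.5/C = 1.0760
F_a = (F_max−F_min)/2 = 235 N; F_m = (F_max+F_min)/2 = 729 N
τ_a = K_W·8F_aD/(πd³) = 1.2279 × 68.161 = 83.696 MPa
τ_m = K_s·8F_mD/(πd³) = 1.0760 × 211.44 = 227.51 MPa
Goodman: 1/n_f = τ_a/S_se + τ_m/S_su = 83.696/538 + 227.51/1360 = 0.15557 + 0.16729 = 0.32286
n_f = 1/0.32286 = 3.097

3.10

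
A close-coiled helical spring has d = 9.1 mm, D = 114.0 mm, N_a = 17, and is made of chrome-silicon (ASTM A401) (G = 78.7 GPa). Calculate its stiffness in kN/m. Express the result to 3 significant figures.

k = Gd⁴/(8D³N_a) = (78.7×10³ × 9.1⁴) / (8 × 114.0³ × 17)
  = 5.39685e+08 / 2.0149e+08 = 2.6785 N/mm

2.68 kN/m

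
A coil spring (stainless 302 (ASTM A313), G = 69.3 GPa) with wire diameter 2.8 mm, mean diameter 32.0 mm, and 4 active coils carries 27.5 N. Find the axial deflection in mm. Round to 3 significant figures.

6.77 mm

k = Gd⁴/(8D³N_a) = (69.3×10³)(2.8⁴)/(8·32.0³·4) = 4.0622 N/mm
δ = F/k = 27.5 / 4.0622 = 6.7697 mm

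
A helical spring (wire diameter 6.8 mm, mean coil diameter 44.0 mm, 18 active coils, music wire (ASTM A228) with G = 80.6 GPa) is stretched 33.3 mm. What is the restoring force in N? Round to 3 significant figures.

k = Gd⁴/(8D³N_a) = (80.6×10³)(6.8⁴)/(8·44.0³·18) = 14.049 N/mm
F = k·δ = 14.049 × 33.3 = 467.84 N

468 N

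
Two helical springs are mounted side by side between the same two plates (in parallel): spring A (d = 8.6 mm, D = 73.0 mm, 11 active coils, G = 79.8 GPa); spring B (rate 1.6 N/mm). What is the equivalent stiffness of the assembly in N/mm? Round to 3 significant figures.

k_A = Gd⁴/(8D³N_a) = (79.8×10³)(8.6⁴)/(8·73.0³·11) = 12.751 N/mm
Parallel: k_eq = 12.751 + 1.6 = 14.351 N/mm

14.4 N/mm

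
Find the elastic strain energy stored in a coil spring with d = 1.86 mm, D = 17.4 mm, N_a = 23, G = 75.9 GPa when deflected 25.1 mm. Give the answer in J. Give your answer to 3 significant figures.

k = Gd⁴/(8D³N_a) = (75.9×10³)(1.86⁴)/(8·17.4³·23) = 0.93719 N/mm
U = ½kδ² = 0.5 × 0.93719 × 25.1² = 295.22 N·mm = 0.29522 J

0.295 J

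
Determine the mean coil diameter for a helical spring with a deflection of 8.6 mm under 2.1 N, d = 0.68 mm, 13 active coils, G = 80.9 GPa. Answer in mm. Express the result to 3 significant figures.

8.80 mm

Required rate k = F/δ = 2.1/8.6 = 0.24419 N/mm
D = (Gd⁴/(8N_a·k))^(1/3) = (80.9×10³·0.68⁴/(8·13·0.24419))^(1/3)
  = (681.13)^(1/3) = 8.7985 mm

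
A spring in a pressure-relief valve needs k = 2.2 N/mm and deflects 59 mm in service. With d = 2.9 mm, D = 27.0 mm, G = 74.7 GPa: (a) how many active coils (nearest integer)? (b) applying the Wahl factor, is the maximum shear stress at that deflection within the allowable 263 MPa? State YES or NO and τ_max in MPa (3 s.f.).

(a) 15 coils; (b) NO, τ_max = 430 MPa

N_a = Gd⁴/(8D³k) = (74.7×10³)(2.9⁴)/(8·27.0³·2.2) = 15.25 → N_a = 15
Actual rate k = Gd⁴/(8D³·15) = 2.2369 N/mm
Working load F = kδ = 2.2369·59 = 131.98 N
C = 27.0/2.9 = 9.3103; K_W = (4C−1)/(4C−4)+0.615/C = 1.1563
τ_max = K_W·8FD/(πd³) = 1.1563·372.05 = 430.2 MPa
τ_max > 263 MPa → exceeds allowable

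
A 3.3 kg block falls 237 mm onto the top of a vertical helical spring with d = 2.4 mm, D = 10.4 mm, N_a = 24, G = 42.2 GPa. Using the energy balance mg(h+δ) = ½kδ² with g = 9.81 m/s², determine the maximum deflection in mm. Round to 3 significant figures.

k = Gd⁴/(8D³N_a) = (42.2×10³)(2.4⁴)/(8·10.4³·24) = 6.4827 N/mm
W = mg = 3.3 × 9.81 = 32.373 N
½kδ² − Wδ − Wh = 0 → δ = (W + √(W² + 2kWh))/k
δ = (32.373 + √(1048 + 99475.8))/6.4827 = (32.373 + 317.05)/6.4827 = 53.902 mm

53.9 mm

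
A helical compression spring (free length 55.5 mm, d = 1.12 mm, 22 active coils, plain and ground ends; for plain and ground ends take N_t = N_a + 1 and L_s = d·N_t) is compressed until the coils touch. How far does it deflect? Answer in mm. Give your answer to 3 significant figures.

N_t = 23; L_s = 1.12·23 = 25.76 mm
δ_solid = L₀ − L_s = 55.5 − 25.76 = 29.74 mm

29.7 mm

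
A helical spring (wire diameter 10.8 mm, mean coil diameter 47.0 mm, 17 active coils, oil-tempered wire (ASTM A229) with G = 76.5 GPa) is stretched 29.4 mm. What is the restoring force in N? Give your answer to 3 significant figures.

k = Gd⁴/(8D³N_a) = (76.5×10³)(10.8⁴)/(8·47.0³·17) = 73.71 N/mm
F = k·δ = 73.71 × 29.4 = 2167.1 N

2170 N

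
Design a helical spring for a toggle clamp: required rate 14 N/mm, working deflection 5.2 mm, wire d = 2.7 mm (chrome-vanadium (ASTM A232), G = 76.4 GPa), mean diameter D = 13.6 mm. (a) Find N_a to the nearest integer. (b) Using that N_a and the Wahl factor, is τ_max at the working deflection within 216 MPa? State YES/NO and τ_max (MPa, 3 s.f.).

(a) 14 coils; (b) YES, τ_max = 172 MPa

N_a = Gd⁴/(8D³k) = (76.4×10³)(2.7⁴)/(8·13.6³·14) = 14.41 → N_a = 14
Actual rate k = Gd⁴/(8D³·14) = 14.412 N/mm
Working load F = kδ = 14.412·5.2 = 74.941 N
C = 13.6/2.7 = 5.0370; K_W = (4C−1)/(4C−4)+0.615/C = 1.3079
τ_max = K_W·8FD/(πd³) = 1.3079·131.86 = 172.45 MPa
τ_max ≤ 216 MPa → acceptable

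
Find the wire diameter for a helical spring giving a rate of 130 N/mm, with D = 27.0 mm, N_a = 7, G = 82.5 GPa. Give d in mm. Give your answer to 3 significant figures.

6.46 mm

d = (8D³N_a·k / G)^(1/4) = (8·27.0³·7·130 / (82.5×10³))^0.25
  = (1736.9)^0.25 = 6.4557 mm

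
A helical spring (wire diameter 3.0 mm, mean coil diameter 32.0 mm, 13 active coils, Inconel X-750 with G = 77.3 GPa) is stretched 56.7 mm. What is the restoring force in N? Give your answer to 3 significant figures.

104 N

k = Gd⁴/(8D³N_a) = (77.3×10³)(3.0⁴)/(8·32.0³·13) = 1.8373 N/mm
F = k·δ = 1.8373 × 56.7 = 104.18 N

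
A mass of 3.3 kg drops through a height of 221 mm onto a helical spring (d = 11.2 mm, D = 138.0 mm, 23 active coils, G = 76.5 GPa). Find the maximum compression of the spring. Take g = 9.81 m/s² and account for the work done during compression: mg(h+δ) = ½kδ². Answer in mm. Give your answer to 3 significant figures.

k = Gd⁴/(8D³N_a) = (76.5×10³)(11.2⁴)/(8·138.0³·23) = 2.4893 N/mm
W = mg = 3.3 × 9.81 = 32.373 N
½kδ² − Wδ − Wh = 0 → δ = (W + √(W² + 2kWh))/k
δ = (32.373 + √(1048 + 35619.2))/2.4893 = (32.373 + 191.49)/2.4893 = 89.929 mm

89.9 mm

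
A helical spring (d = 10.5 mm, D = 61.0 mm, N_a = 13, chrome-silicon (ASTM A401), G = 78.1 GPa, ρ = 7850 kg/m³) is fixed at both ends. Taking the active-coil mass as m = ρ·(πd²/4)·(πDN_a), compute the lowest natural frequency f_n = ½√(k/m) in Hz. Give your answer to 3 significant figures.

k = Gd⁴/(8D³N_a) = (78.1×10³)(10.5⁴)/(8·61.0³·13) = 40.215 N/mm = 40215 N/m
Wire length L = πDN_a = π·61.0·13 = 2491.3 mm
m = ρ·(πd²/4)·L = 7850 × 86.59×10⁻⁶ m² × 2.4913 m = 1.6934 kg
f_n = ½√(k/m) = 0.5·√(40215/1.6934) = 0.5·√(23748) = 77.052 Hz

77.1 Hz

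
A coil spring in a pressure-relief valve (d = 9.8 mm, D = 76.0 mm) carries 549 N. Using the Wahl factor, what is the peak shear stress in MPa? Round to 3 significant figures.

Spring index C = D/d = 76.0/9.8 = 7.7551
K_W = (4C−1)/(4C−4) + 0.615/C = 30.020/27.020 + 0.0793 = 1.1903
τ₀ = 8FD/(πd³) = 8·549·76.0/(π·9.8³) = 333792/2956.8 = 112.89 MPa
τ_max = K·τ₀ = 1.1903 × 112.89 = 134.37 MPa

134 MPa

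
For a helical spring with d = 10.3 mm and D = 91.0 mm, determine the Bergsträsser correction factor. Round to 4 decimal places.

1.1546

C = D/d = 91.0/10.3 = 8.8350
K_B = (4C+2)/(4C−3) = 37.340/32.340 = 1.1546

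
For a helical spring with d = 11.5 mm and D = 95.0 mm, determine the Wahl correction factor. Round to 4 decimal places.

1.1777

C = D/d = 95.0/11.5 = 8.2609
K_W = (4C−1)/(4C−4) + 0.615/C = 32.043/29.043 + 0.0744 = 1.1777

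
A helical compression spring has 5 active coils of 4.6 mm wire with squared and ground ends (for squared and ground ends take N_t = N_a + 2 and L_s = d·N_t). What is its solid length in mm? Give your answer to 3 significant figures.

32.2 mm

squared and ground ends: N_t = N_a + 2 = 5 + 2 = 7
L_s = d·N_t = 4.6 × 7 = 32.2 mm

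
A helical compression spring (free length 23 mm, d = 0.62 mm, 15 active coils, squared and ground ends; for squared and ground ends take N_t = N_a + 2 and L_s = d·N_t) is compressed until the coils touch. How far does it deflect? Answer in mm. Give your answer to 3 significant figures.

N_t = 17; L_s = 0.62·17 = 10.54 mm
δ_solid = L₀ − L_s = 23 − 10.54 = 12.46 mm

12.5 mm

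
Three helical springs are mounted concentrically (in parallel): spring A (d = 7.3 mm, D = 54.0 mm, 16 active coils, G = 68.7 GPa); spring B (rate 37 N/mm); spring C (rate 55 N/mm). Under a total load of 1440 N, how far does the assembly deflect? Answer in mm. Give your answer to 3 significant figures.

k_A = Gd⁴/(8D³N_a) = (68.7×10³)(7.3⁴)/(8·54.0³·16) = 9.6796 N/mm
Parallel: k_eq = 9.6796 + 37 + 55 = 101.68 N/mm
δ = F/k_eq = 1440/101.68 = 14.162 mm

14.2 mm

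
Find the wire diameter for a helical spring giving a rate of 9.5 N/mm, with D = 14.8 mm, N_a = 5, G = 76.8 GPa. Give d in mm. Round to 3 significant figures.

d = (8D³N_a·k / G)^(1/4) = (8·14.8³·5·9.5 / (76.8×10³))^0.25
  = (16.04)^0.25 = 2.0013 mm

2.00 mm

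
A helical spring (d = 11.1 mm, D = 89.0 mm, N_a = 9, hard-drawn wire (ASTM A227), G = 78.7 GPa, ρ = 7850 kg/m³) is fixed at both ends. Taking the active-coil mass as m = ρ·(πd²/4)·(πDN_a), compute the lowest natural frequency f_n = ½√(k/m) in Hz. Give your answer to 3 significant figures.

k = Gd⁴/(8D³N_a) = (78.7×10³)(11.1⁴)/(8·89.0³·9) = 23.538 N/mm = 23538 N/m
Wire length L = πDN_a = π·89.0·9 = 2516.4 mm
m = ρ·(πd²/4)·L = 7850 × 96.769×10⁻⁶ m² × 2.5164 m = 1.9116 kg
f_n = ½√(k/m) = 0.5·√(23538/1.9116) = 0.5·√(12313) = 55.483 Hz

55.5 Hz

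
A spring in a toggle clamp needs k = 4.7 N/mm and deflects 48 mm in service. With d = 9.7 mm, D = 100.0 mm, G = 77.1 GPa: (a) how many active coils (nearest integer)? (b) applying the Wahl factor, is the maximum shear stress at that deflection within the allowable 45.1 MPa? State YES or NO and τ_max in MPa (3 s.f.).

N_a = Gd⁴/(8D³k) = (77.1×10³)(9.7⁴)/(8·100.0³·4.7) = 18.15 → N_a = 18
Actual rate k = Gd⁴/(8D³·18) = 4.74 N/mm
Working load F = kδ = 4.74·48 = 227.52 N
C = 100.0/9.7 = 10.3093; K_W = (4C−1)/(4C−4)+0.615/C = 1.1402
τ_max = K_W·8FD/(πd³) = 1.1402·63.481 = 72.382 MPa
τ_max > 45.1 MPa → exceeds allowable

(a) 18 coils; (b) NO, τ_max = 72.4 MPa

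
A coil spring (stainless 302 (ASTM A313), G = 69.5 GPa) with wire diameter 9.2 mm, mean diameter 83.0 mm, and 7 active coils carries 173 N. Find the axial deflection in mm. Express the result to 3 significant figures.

k = Gd⁴/(8D³N_a) = (69.5×10³)(9.2⁴)/(8·83.0³·7) = 15.549 N/mm
δ = F/k = 173 / 15.549 = 11.126 mm

11.1 mm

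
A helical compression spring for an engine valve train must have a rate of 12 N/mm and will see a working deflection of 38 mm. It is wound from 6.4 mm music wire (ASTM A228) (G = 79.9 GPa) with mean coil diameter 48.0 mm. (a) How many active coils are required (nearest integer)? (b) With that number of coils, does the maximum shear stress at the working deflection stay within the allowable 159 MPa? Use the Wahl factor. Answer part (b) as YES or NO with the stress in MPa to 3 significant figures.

N_a = Gd⁴/(8D³k) = (79.9×10³)(6.4⁴)/(8·48.0³·12) = 12.63 → N_a = 13
Actual rate k = Gd⁴/(8D³·13) = 11.655 N/mm
Working load F = kδ = 11.655·38 = 442.89 N
C = 48.0/6.4 = 7.5000; K_W = (4C−1)/(4C−4)+0.615/C = 1.1974
τ_max = K_W·8FD/(πd³) = 1.1974·206.51 = 247.27 MPa
τ_max > 159 MPa → exceeds allowable

(a) 13 coils; (b) NO, τ_max = 247 MPa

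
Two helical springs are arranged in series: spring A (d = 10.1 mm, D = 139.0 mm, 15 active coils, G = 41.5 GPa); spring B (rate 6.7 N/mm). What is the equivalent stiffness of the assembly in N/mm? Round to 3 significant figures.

k_A = Gd⁴/(8D³N_a) = (41.5×10³)(10.1⁴)/(8·139.0³·15) = 1.34 N/mm
Series: 1/k_eq = 1/1.34 + 1/6.7 = 0.89552; k_eq = 1.1167 N/mm

1.12 N/mm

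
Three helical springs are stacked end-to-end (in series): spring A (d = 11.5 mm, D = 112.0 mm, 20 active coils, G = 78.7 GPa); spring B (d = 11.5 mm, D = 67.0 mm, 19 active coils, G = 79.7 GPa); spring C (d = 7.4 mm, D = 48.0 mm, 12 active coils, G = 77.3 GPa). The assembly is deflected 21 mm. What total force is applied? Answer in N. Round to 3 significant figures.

86.8 N

k_A = Gd⁴/(8D³N_a) = (78.7×10³)(11.5⁴)/(8·112.0³·20) = 6.1234 N/mm
k_B = Gd⁴/(8D³N_a) = (79.7×10³)(11.5⁴)/(8·67.0³·19) = 30.492 N/mm
k_C = Gd⁴/(8D³N_a) = (77.3×10³)(7.4⁴)/(8·48.0³·12) = 21.833 N/mm
Series: 1/k_eq = 1/6.1234 + 1/30.492 + 1/21.833 = 0.24191; k_eq = 4.1338 N/mm
F = k_eq·δ = 4.1338·21 = 86.81 N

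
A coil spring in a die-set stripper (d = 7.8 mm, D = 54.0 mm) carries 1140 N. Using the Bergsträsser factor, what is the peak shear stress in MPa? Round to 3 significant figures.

Spring index C = D/d = 54.0/7.8 = 6.9231
K_B = (4C+2)/(4C−3) = 29.692/24.692 = 1.2025
τ₀ = 8FD/(πd³) = 8·1140·54.0/(π·7.8³) = 492480/1490.8 = 330.34 MPa
τ_max = K·τ₀ = 1.2025 × 330.34 = 397.23 MPa

397 MPa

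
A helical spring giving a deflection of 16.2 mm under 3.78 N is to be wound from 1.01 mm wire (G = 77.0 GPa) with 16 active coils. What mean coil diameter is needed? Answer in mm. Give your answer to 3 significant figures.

Required rate k = F/δ = 3.78/16.2 = 0.23333 N/mm
D = (Gd⁴/(8N_a·k))^(1/3) = (77.0×10³·1.01⁴/(8·16·0.23333))^(1/3)
  = (2682.81)^(1/3) = 13.8951 mm

13.9 mm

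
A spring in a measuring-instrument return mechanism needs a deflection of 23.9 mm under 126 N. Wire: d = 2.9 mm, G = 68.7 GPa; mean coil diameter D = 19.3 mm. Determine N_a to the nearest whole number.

16

Required rate k = F/δ = 126/23.9 = 5.272 N/mm
N_a = Gd⁴/(8D³k) = (68.7×10³ × 2.9⁴)/(8 × 19.3³ × 5.272)
    = 4.85902e+06 / 303204 = 16.03 → 16 coils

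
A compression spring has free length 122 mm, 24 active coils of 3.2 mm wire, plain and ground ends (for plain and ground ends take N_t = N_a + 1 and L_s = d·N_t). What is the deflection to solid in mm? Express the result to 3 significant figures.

42.0 mm

N_t = 25; L_s = 3.2·25 = 80 mm
δ_solid = L₀ − L_s = 122 − 80 = 42 mm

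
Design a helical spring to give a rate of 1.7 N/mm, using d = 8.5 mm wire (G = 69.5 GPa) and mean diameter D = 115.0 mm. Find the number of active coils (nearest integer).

18

N_a = Gd⁴/(8D³k) = (69.5×10³ × 8.5⁴)/(8 × 115.0³ × 1.7)
    = 3.62794e+08 / 2.06839e+07 = 17.54 → 18 coils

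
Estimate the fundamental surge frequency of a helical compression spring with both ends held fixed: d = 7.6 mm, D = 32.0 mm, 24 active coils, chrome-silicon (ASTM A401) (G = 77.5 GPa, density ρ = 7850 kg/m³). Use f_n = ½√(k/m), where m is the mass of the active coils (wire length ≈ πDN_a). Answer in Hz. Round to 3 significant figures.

k = Gd⁴/(8D³N_a) = (77.5×10³)(7.6⁴)/(8·32.0³·24) = 41.097 N/mm = 41097 N/m
Wire length L = πDN_a = π·32.0·24 = 2412.7 mm
m = ρ·(πd²/4)·L = 7850 × 45.365×10⁻⁶ m² × 2.4127 m = 0.85921 kg
f_n = ½√(k/m) = 0.5·√(41097/0.85921) = 0.5·√(47831) = 109.35 Hz

109 Hz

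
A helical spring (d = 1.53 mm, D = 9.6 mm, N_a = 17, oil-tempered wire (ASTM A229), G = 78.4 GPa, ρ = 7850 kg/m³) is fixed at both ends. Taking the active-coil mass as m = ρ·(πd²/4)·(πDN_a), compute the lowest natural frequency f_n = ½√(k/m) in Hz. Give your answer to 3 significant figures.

347 Hz

k = Gd⁴/(8D³N_a) = (78.4×10³)(1.53⁴)/(8·9.6³·17) = 3.5705 N/mm = 3570.5 N/m
Wire length L = πDN_a = π·9.6·17 = 512.71 mm
m = ρ·(πd²/4)·L = 7850 × 1.8385×10⁻⁶ m² × 0.51271 m = 0.0073997 kg
f_n = ½√(k/m) = 0.5·√(3570.5/0.0073997) = 0.5·√(4.8252e+05) = 347.32 Hz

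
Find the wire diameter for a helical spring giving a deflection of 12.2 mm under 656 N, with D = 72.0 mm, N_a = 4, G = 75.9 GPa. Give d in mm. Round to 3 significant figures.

Required rate k = F/δ = 656/12.2 = 53.77 N/mm
d = (8D³N_a·k / G)^(1/4) = (8·72.0³·4·53.77 / (75.9×10³))^0.25
  = (8461.5)^0.25 = 9.5910 mm

9.59 mm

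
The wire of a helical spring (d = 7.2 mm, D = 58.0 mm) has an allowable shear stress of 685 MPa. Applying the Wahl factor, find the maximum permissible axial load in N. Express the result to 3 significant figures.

1460 N

C = D/d = 58.0/7.2 = 8.0556
K_W = (4C−1)/(4C−4) + 0.615/C = 31.222/28.222 + 0.0763 = 1.1826
τ_max = K·8FD/(πd³) → F_max = τ_allow·πd³/(8DK)
F_max = 685·π·7.2³/(8·58.0·1.1826) = 8.0323e+05/548.75 = 1463.7 N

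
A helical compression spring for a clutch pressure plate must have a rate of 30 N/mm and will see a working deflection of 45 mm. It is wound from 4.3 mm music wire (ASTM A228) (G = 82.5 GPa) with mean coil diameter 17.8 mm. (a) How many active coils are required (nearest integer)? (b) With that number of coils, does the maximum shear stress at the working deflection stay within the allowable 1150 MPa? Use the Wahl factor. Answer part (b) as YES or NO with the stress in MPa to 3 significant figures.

(a) 21 coils; (b) YES, τ_max = 1060 MPa

N_a = Gd⁴/(8D³k) = (82.5×10³)(4.3⁴)/(8·17.8³·30) = 20.84 → N_a = 21
Actual rate k = Gd⁴/(8D³·21) = 29.769 N/mm
Working load F = kδ = 29.769·45 = 1339.6 N
C = 17.8/4.3 = 4.1395; K_W = (4C−1)/(4C−4)+0.615/C = 1.3875
τ_max = K_W·8FD/(πd³) = 1.3875·763.71 = 1059.6 MPa
τ_max ≤ 1150 MPa → acceptable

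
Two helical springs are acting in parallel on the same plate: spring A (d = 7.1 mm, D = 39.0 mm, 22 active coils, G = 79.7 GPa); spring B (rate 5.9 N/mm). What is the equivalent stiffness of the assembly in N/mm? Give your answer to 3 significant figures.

k_A = Gd⁴/(8D³N_a) = (79.7×10³)(7.1⁴)/(8·39.0³·22) = 19.399 N/mm
Parallel: k_eq = 19.399 + 5.9 = 25.299 N/mm

25.3 N/mm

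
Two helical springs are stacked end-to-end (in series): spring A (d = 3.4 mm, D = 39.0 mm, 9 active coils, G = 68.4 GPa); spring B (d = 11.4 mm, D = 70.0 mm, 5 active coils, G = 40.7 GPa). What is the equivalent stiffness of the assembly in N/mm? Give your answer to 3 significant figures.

2.05 N/mm

k_A = Gd⁴/(8D³N_a) = (68.4×10³)(3.4⁴)/(8·39.0³·9) = 2.1402 N/mm
k_B = Gd⁴/(8D³N_a) = (40.7×10³)(11.4⁴)/(8·70.0³·5) = 50.103 N/mm
Series: 1/k_eq = 1/2.1402 + 1/50.103 = 0.48721; k_eq = 2.0525 N/mm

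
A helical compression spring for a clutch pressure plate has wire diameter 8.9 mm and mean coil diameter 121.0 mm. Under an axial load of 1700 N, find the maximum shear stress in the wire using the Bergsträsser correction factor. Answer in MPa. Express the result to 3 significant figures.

815 MPa

Spring index C = D/d = 121.0/8.9 = 13.5955
K_B = (4C+2)/(4C−3) = 56.382/51.382 = 1.0973
τ₀ = 8FD/(πd³) = 8·1700·121.0/(π·8.9³) = 1.6456e+06/2214.7 = 743.03 MPa
τ_max = K·τ₀ = 1.0973 × 743.03 = 815.33 MPa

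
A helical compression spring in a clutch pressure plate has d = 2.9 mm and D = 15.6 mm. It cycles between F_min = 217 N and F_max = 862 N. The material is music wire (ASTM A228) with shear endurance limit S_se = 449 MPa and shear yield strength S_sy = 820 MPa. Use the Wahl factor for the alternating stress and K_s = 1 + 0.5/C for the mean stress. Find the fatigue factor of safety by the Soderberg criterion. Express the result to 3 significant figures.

C = D/d = 15.6/2.9 = 5.3793; K_W = (4C−1)/(4C−4)+0.615/C = 1.2856; K_s = 1+0.5/C = 1.0929
F_a = (F_max−F_min)/2 = 322.5 N; F_m = (F_max+F_min)/2 = 539.5 N
τ_a = K_W·8F_aD/(πd³) = 1.2856 × 525.29 = 675.31 MPa
τ_m = K_s·8F_mD/(πd³) = 1.0929 × 878.74 = 960.42 MPa
Soderberg: 1/n_f = τ_a/S_se + τ_m/S_sy = 675.31/449 + 960.42/820 = 1.50403 + 1.17125 = 2.6753
n_f = 1/2.6753 = 0.3738

0.374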